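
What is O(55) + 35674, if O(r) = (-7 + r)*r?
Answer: 38314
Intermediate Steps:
O(r) = r*(-7 + r)
O(55) + 35674 = 55*(-7 + 55) + 35674 = 55*48 + 35674 = 2640 + 35674 = 38314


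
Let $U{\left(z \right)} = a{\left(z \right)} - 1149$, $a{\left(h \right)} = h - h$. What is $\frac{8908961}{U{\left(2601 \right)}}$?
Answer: $- \frac{8908961}{1149} \approx -7753.7$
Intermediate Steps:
$a{\left(h \right)} = 0$
$U{\left(z \right)} = -1149$ ($U{\left(z \right)} = 0 - 1149 = -1149$)
$\frac{8908961}{U{\left(2601 \right)}} = \frac{8908961}{-1149} = 8908961 \left(- \frac{1}{1149}\right) = - \frac{8908961}{1149}$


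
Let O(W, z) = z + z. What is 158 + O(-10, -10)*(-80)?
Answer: 1758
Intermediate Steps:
O(W, z) = 2*z
158 + O(-10, -10)*(-80) = 158 + (2*(-10))*(-80) = 158 - 20*(-80) = 158 + 1600 = 1758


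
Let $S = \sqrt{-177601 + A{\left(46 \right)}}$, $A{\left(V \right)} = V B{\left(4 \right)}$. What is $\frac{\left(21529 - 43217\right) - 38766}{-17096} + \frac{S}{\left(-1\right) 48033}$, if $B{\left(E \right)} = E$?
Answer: $\frac{30227}{8548} - \frac{i \sqrt{19713}}{16011} \approx 3.5361 - 0.0087692 i$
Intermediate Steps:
$A{\left(V \right)} = 4 V$ ($A{\left(V \right)} = V 4 = 4 V$)
$S = 3 i \sqrt{19713}$ ($S = \sqrt{-177601 + 4 \cdot 46} = \sqrt{-177601 + 184} = \sqrt{-177417} = 3 i \sqrt{19713} \approx 421.21 i$)
$\frac{\left(21529 - 43217\right) - 38766}{-17096} + \frac{S}{\left(-1\right) 48033} = \frac{\left(21529 - 43217\right) - 38766}{-17096} + \frac{3 i \sqrt{19713}}{\left(-1\right) 48033} = \left(-21688 - 38766\right) \left(- \frac{1}{17096}\right) + \frac{3 i \sqrt{19713}}{-48033} = \left(-60454\right) \left(- \frac{1}{17096}\right) + 3 i \sqrt{19713} \left(- \frac{1}{48033}\right) = \frac{30227}{8548} - \frac{i \sqrt{19713}}{16011}$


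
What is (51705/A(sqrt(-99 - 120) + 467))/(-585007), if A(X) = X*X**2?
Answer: 51705*I/(4680056*(-12692593*I + 81756*sqrt(219))) ≈ -8.6259e-10 + 8.2223e-11*I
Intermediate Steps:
A(X) = X**3
(51705/A(sqrt(-99 - 120) + 467))/(-585007) = (51705/((sqrt(-99 - 120) + 467)**3))/(-585007) = (51705/((sqrt(-219) + 467)**3))*(-1/585007) = (51705/((I*sqrt(219) + 467)**3))*(-1/585007) = (51705/((467 + I*sqrt(219))**3))*(-1/585007) = (51705/(467 + I*sqrt(219))**3)*(-1/585007) = -51705/(585007*(467 + I*sqrt(219))**3)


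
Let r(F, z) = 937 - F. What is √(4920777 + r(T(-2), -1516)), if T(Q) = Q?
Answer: 2*√1230429 ≈ 2218.5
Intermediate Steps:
√(4920777 + r(T(-2), -1516)) = √(4920777 + (937 - 1*(-2))) = √(4920777 + (937 + 2)) = √(4920777 + 939) = √4921716 = 2*√1230429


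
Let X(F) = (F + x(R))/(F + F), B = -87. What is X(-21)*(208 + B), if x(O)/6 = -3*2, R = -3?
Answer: 2299/14 ≈ 164.21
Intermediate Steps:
x(O) = -36 (x(O) = 6*(-3*2) = 6*(-6) = -36)
X(F) = (-36 + F)/(2*F) (X(F) = (F - 36)/(F + F) = (-36 + F)/((2*F)) = (-36 + F)*(1/(2*F)) = (-36 + F)/(2*F))
X(-21)*(208 + B) = ((1/2)*(-36 - 21)/(-21))*(208 - 87) = ((1/2)*(-1/21)*(-57))*121 = (19/14)*121 = 2299/14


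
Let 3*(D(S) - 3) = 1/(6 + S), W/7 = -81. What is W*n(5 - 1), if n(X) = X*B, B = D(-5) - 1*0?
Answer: -7560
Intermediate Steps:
W = -567 (W = 7*(-81) = -567)
D(S) = 3 + 1/(3*(6 + S))
B = 10/3 (B = (55 + 9*(-5))/(3*(6 - 5)) - 1*0 = (⅓)*(55 - 45)/1 + 0 = (⅓)*1*10 + 0 = 10/3 + 0 = 10/3 ≈ 3.3333)
n(X) = 10*X/3 (n(X) = X*(10/3) = 10*X/3)
W*n(5 - 1) = -1890*(5 - 1) = -1890*4 = -567*40/3 = -7560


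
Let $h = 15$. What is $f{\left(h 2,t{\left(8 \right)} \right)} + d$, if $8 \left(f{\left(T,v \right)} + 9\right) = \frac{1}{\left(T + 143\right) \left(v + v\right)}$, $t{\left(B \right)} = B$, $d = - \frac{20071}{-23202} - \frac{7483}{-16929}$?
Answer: $- \frac{3717312860695}{483214875264} \approx -7.6929$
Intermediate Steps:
$d = \frac{57044725}{43642962}$ ($d = \left(-20071\right) \left(- \frac{1}{23202}\right) - - \frac{7483}{16929} = \frac{20071}{23202} + \frac{7483}{16929} = \frac{57044725}{43642962} \approx 1.3071$)
$f{\left(T,v \right)} = -9 + \frac{1}{16 v \left(143 + T\right)}$ ($f{\left(T,v \right)} = -9 + \frac{1}{8 \left(T + 143\right) \left(v + v\right)} = -9 + \frac{1}{8 \left(143 + T\right) 2 v} = -9 + \frac{1}{8 \cdot 2 v \left(143 + T\right)} = -9 + \frac{\frac{1}{2} \frac{1}{v} \frac{1}{143 + T}}{8} = -9 + \frac{1}{16 v \left(143 + T\right)}$)
$f{\left(h 2,t{\left(8 \right)} \right)} + d = \frac{1 - 164736 - 144 \cdot 15 \cdot 2 \cdot 8}{16 \cdot 8 \left(143 + 15 \cdot 2\right)} + \frac{57044725}{43642962} = \frac{1}{16} \cdot \frac{1}{8} \frac{1}{143 + 30} \left(1 - 164736 - 4320 \cdot 8\right) + \frac{57044725}{43642962} = \frac{1}{16} \cdot \frac{1}{8} \cdot \frac{1}{173} \left(1 - 164736 - 34560\right) + \frac{57044725}{43642962} = \frac{1}{16} \cdot \frac{1}{8} \cdot \frac{1}{173} \left(-199295\right) + \frac{57044725}{43642962} = - \frac{199295}{22144} + \frac{57044725}{43642962} = - \frac{3717312860695}{483214875264}$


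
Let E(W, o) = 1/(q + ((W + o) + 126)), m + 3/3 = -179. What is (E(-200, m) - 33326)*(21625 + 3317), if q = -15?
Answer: -223597422690/269 ≈ -8.3122e+8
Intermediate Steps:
m = -180 (m = -1 - 179 = -180)
E(W, o) = 1/(111 + W + o) (E(W, o) = 1/(-15 + ((W + o) + 126)) = 1/(-15 + (126 + W + o)) = 1/(111 + W + o))
(E(-200, m) - 33326)*(21625 + 3317) = (1/(111 - 200 - 180) - 33326)*(21625 + 3317) = (1/(-269) - 33326)*24942 = (-1/269 - 33326)*24942 = -8964695/269*24942 = -223597422690/269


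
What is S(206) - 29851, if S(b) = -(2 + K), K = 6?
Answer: -29859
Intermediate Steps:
S(b) = -8 (S(b) = -(2 + 6) = -1*8 = -8)
S(206) - 29851 = -8 - 29851 = -29859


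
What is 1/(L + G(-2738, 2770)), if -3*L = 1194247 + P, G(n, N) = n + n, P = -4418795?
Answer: 3/3208120 ≈ 9.3513e-7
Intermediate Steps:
G(n, N) = 2*n
L = 3224548/3 (L = -(1194247 - 4418795)/3 = -⅓*(-3224548) = 3224548/3 ≈ 1.0749e+6)
1/(L + G(-2738, 2770)) = 1/(3224548/3 + 2*(-2738)) = 1/(3224548/3 - 5476) = 1/(3208120/3) = 3/3208120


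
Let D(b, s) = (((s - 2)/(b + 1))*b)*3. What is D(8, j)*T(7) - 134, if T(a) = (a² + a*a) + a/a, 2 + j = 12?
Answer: 1978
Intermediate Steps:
j = 10 (j = -2 + 12 = 10)
D(b, s) = 3*b*(-2 + s)/(1 + b) (D(b, s) = (((-2 + s)/(1 + b))*b)*3 = (b*(-2 + s)/(1 + b))*3 = 3*b*(-2 + s)/(1 + b))
T(a) = 1 + 2*a² (T(a) = (a² + a²) + 1 = 2*a² + 1 = 1 + 2*a²)
D(8, j)*T(7) - 134 = (3*8*(-2 + 10)/(1 + 8))*(1 + 2*7²) - 134 = (3*8*8/9)*(1 + 2*49) - 134 = (3*8*(⅑)*8)*(1 + 98) - 134 = (64/3)*99 - 134 = 2112 - 134 = 1978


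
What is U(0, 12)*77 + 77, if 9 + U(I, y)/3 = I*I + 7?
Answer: -385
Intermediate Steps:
U(I, y) = -6 + 3*I² (U(I, y) = -27 + 3*(I*I + 7) = -27 + 3*(I² + 7) = -27 + 3*(7 + I²) = -27 + (21 + 3*I²) = -6 + 3*I²)
U(0, 12)*77 + 77 = (-6 + 3*0²)*77 + 77 = (-6 + 3*0)*77 + 77 = (-6 + 0)*77 + 77 = -6*77 + 77 = -462 + 77 = -385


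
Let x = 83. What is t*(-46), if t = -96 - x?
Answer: 8234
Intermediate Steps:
t = -179 (t = -96 - 1*83 = -96 - 83 = -179)
t*(-46) = -179*(-46) = 8234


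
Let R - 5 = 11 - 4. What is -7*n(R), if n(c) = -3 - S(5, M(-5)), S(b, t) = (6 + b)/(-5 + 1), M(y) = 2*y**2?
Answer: 7/4 ≈ 1.7500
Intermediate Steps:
S(b, t) = -3/2 - b/4 (S(b, t) = (6 + b)/(-4) = (6 + b)*(-1/4) = -3/2 - b/4)
R = 12 (R = 5 + (11 - 4) = 5 + 7 = 12)
n(c) = -1/4 (n(c) = -3 - (-3/2 - 1/4*5) = -3 - (-3/2 - 5/4) = -3 - 1*(-11/4) = -3 + 11/4 = -1/4)
-7*n(R) = -7*(-1)/4 = -1*(-7/4) = 7/4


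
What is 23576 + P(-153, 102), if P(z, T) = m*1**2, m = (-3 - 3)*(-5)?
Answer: 23606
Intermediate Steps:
m = 30 (m = -6*(-5) = 30)
P(z, T) = 30 (P(z, T) = 30*1**2 = 30*1 = 30)
23576 + P(-153, 102) = 23576 + 30 = 23606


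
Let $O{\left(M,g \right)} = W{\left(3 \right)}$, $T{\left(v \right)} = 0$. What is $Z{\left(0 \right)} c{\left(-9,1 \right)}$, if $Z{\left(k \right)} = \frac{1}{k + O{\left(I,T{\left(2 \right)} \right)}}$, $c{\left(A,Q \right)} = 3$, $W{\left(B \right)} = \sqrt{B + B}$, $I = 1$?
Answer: $\frac{\sqrt{6}}{2} \approx 1.2247$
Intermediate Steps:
$W{\left(B \right)} = \sqrt{2} \sqrt{B}$ ($W{\left(B \right)} = \sqrt{2 B} = \sqrt{2} \sqrt{B}$)
$O{\left(M,g \right)} = \sqrt{6}$ ($O{\left(M,g \right)} = \sqrt{2} \sqrt{3} = \sqrt{6}$)
$Z{\left(k \right)} = \frac{1}{k + \sqrt{6}}$
$Z{\left(0 \right)} c{\left(-9,1 \right)} = \frac{1}{0 + \sqrt{6}} \cdot 3 = \frac{1}{\sqrt{6}} \cdot 3 = \frac{\sqrt{6}}{6} \cdot 3 = \frac{\sqrt{6}}{2}$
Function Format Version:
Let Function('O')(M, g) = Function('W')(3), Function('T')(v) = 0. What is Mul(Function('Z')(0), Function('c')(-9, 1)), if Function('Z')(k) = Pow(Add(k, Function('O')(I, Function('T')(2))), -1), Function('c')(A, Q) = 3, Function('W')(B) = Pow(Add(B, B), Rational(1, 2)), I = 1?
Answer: Mul(Rational(1, 2), Pow(6, Rational(1, 2))) ≈ 1.2247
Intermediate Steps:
Function('W')(B) = Mul(Pow(2, Rational(1, 2)), Pow(B, Rational(1, 2))) (Function('W')(B) = Pow(Mul(2, B), Rational(1, 2)) = Mul(Pow(2, Rational(1, 2)), Pow(B, Rational(1, 2))))
Function('O')(M, g) = Pow(6, Rational(1, 2)) (Function('O')(M, g) = Mul(Pow(2, Rational(1, 2)), Pow(3, Rational(1, 2))) = Pow(6, Rational(1, 2)))
Function('Z')(k) = Pow(Add(k, Pow(6, Rational(1, 2))), -1)
Mul(Function('Z')(0), Function('c')(-9, 1)) = Mul(Pow(Add(0, Pow(6, Rational(1, 2))), -1), 3) = Mul(Pow(Pow(6, Rational(1, 2)), -1), 3) = Mul(Mul(Rational(1, 6), Pow(6, Rational(1, 2))), 3) = Mul(Rational(1, 2), Pow(6, Rational(1, 2)))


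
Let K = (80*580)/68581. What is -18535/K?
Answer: -254229767/9280 ≈ -27395.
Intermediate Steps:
K = 46400/68581 (K = 46400*(1/68581) = 46400/68581 ≈ 0.67657)
-18535/K = -18535/46400/68581 = -18535*68581/46400 = -254229767/9280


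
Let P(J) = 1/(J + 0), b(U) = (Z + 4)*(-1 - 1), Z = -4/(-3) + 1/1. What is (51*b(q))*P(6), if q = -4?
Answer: -323/3 ≈ -107.67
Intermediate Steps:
Z = 7/3 (Z = -4*(-⅓) + 1*1 = 4/3 + 1 = 7/3 ≈ 2.3333)
b(U) = -38/3 (b(U) = (7/3 + 4)*(-1 - 1) = (19/3)*(-2) = -38/3)
P(J) = 1/J
(51*b(q))*P(6) = (51*(-38/3))/6 = -646*⅙ = -323/3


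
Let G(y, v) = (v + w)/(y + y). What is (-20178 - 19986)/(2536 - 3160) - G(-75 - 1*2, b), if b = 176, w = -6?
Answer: 262139/4004 ≈ 65.469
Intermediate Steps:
G(y, v) = (-6 + v)/(2*y) (G(y, v) = (v - 6)/(y + y) = (-6 + v)/((2*y)) = (-6 + v)*(1/(2*y)) = (-6 + v)/(2*y))
(-20178 - 19986)/(2536 - 3160) - G(-75 - 1*2, b) = (-20178 - 19986)/(2536 - 3160) - (-6 + 176)/(2*(-75 - 1*2)) = -40164/(-624) - 170/(2*(-75 - 2)) = -40164*(-1/624) - 170/(2*(-77)) = 3347/52 - (-1)*170/(2*77) = 3347/52 - 1*(-85/77) = 3347/52 + 85/77 = 262139/4004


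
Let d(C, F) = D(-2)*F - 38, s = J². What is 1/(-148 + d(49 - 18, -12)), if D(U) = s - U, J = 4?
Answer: -1/402 ≈ -0.0024876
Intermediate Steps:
s = 16 (s = 4² = 16)
D(U) = 16 - U
d(C, F) = -38 + 18*F (d(C, F) = (16 - 1*(-2))*F - 38 = (16 + 2)*F - 38 = 18*F - 38 = -38 + 18*F)
1/(-148 + d(49 - 18, -12)) = 1/(-148 + (-38 + 18*(-12))) = 1/(-148 + (-38 - 216)) = 1/(-148 - 254) = 1/(-402) = -1/402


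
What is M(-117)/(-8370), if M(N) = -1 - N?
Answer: -58/4185 ≈ -0.013859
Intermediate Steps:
M(-117)/(-8370) = (-1 - 1*(-117))/(-8370) = (-1 + 117)*(-1/8370) = 116*(-1/8370) = -58/4185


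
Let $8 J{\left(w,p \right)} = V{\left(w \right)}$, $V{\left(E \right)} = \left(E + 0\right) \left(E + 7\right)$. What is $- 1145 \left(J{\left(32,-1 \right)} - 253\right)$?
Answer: $111065$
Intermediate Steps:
$V{\left(E \right)} = E \left(7 + E\right)$
$J{\left(w,p \right)} = \frac{w \left(7 + w\right)}{8}$
$- 1145 \left(J{\left(32,-1 \right)} - 253\right) = - 1145 \left(\frac{1}{8} \cdot 32 \left(7 + 32\right) - 253\right) = - 1145 \left(\frac{1}{8} \cdot 32 \cdot 39 - 253\right) = - 1145 \left(156 - 253\right) = \left(-1145\right) \left(-97\right) = 111065$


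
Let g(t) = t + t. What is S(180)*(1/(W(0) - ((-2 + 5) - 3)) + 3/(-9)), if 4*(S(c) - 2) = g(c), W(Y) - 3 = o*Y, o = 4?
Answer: 0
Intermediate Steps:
W(Y) = 3 + 4*Y
g(t) = 2*t
S(c) = 2 + c/2 (S(c) = 2 + (2*c)/4 = 2 + c/2)
S(180)*(1/(W(0) - ((-2 + 5) - 3)) + 3/(-9)) = (2 + (1/2)*180)*(1/((3 + 4*0) - ((-2 + 5) - 3)) + 3/(-9)) = (2 + 90)*(1/((3 + 0) - (3 - 3)) + 3*(-1/9)) = 92*(1/(3 - 1*0) - 1/3) = 92*(1/(3 + 0) - 1/3) = 92*(1/3 - 1/3) = 92*0 = 0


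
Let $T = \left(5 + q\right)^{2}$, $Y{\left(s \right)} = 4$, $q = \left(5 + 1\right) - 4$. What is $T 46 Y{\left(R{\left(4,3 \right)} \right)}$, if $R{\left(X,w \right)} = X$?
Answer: $9016$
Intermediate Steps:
$q = 2$ ($q = 6 - 4 = 2$)
$T = 49$ ($T = \left(5 + 2\right)^{2} = 7^{2} = 49$)
$T 46 Y{\left(R{\left(4,3 \right)} \right)} = 49 \cdot 46 \cdot 4 = 2254 \cdot 4 = 9016$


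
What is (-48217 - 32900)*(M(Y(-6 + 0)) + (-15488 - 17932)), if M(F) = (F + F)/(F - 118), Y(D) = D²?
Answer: 111151055952/41 ≈ 2.7110e+9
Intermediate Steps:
M(F) = 2*F/(-118 + F) (M(F) = (2*F)/(-118 + F) = 2*F/(-118 + F))
(-48217 - 32900)*(M(Y(-6 + 0)) + (-15488 - 17932)) = (-48217 - 32900)*(2*(-6 + 0)²/(-118 + (-6 + 0)²) + (-15488 - 17932)) = -81117*(2*(-6)²/(-118 + (-6)²) - 33420) = -81117*(2*36/(-118 + 36) - 33420) = -81117*(2*36/(-82) - 33420) = -81117*(2*36*(-1/82) - 33420) = -81117*(-36/41 - 33420) = -81117*(-1370256/41) = 111151055952/41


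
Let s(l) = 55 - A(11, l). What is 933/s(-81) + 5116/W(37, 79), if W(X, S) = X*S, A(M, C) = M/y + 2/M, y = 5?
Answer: 164799449/8459162 ≈ 19.482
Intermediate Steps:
A(M, C) = 2/M + M/5 (A(M, C) = M/5 + 2/M = 2/M + M/5)
W(X, S) = S*X
s(l) = 2894/55 (s(l) = 55 - (2/11 + (⅕)*11) = 55 - (2*(1/11) + 11/5) = 55 - (2/11 + 11/5) = 55 - 1*131/55 = 55 - 131/55 = 2894/55)
933/s(-81) + 5116/W(37, 79) = 933/(2894/55) + 5116/((79*37)) = 933*(55/2894) + 5116/2923 = 51315/2894 + 5116*(1/2923) = 51315/2894 + 5116/2923 = 164799449/8459162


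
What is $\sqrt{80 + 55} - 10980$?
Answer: $-10980 + 3 \sqrt{15} \approx -10968.0$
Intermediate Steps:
$\sqrt{80 + 55} - 10980 = \sqrt{135} - 10980 = 3 \sqrt{15} - 10980 = -10980 + 3 \sqrt{15}$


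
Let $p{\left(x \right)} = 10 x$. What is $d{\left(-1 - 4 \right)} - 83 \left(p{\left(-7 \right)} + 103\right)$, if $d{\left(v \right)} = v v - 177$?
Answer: $-2891$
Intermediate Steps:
$d{\left(v \right)} = -177 + v^{2}$ ($d{\left(v \right)} = v^{2} - 177 = -177 + v^{2}$)
$d{\left(-1 - 4 \right)} - 83 \left(p{\left(-7 \right)} + 103\right) = \left(-177 + \left(-1 - 4\right)^{2}\right) - 83 \left(10 \left(-7\right) + 103\right) = \left(-177 + \left(-1 - 4\right)^{2}\right) - 83 \left(-70 + 103\right) = \left(-177 + \left(-5\right)^{2}\right) - 2739 = \left(-177 + 25\right) - 2739 = -152 - 2739 = -2891$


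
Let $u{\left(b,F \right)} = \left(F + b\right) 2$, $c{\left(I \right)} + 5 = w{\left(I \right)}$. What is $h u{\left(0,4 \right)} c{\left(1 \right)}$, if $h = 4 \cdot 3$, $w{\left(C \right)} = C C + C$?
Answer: $-288$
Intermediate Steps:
$w{\left(C \right)} = C + C^{2}$ ($w{\left(C \right)} = C^{2} + C = C + C^{2}$)
$h = 12$
$c{\left(I \right)} = -5 + I \left(1 + I\right)$
$u{\left(b,F \right)} = 2 F + 2 b$
$h u{\left(0,4 \right)} c{\left(1 \right)} = 12 \left(2 \cdot 4 + 2 \cdot 0\right) \left(-5 + 1 \left(1 + 1\right)\right) = 12 \left(8 + 0\right) \left(-5 + 1 \cdot 2\right) = 12 \cdot 8 \left(-5 + 2\right) = 96 \left(-3\right) = -288$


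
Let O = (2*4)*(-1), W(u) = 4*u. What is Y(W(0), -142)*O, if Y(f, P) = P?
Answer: 1136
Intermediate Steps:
O = -8 (O = 8*(-1) = -8)
Y(W(0), -142)*O = -142*(-8) = 1136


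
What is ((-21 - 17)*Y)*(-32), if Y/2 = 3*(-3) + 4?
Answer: -12160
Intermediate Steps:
Y = -10 (Y = 2*(3*(-3) + 4) = 2*(-9 + 4) = 2*(-5) = -10)
((-21 - 17)*Y)*(-32) = ((-21 - 17)*(-10))*(-32) = -38*(-10)*(-32) = 380*(-32) = -12160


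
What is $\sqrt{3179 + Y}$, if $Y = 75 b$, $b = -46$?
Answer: $i \sqrt{271} \approx 16.462 i$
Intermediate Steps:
$Y = -3450$ ($Y = 75 \left(-46\right) = -3450$)
$\sqrt{3179 + Y} = \sqrt{3179 - 3450} = \sqrt{-271} = i \sqrt{271}$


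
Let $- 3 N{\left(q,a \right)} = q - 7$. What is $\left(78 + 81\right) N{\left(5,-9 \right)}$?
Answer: $106$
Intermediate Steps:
$N{\left(q,a \right)} = \frac{7}{3} - \frac{q}{3}$ ($N{\left(q,a \right)} = - \frac{q - 7}{3} = - \frac{-7 + q}{3} = \frac{7}{3} - \frac{q}{3}$)
$\left(78 + 81\right) N{\left(5,-9 \right)} = \left(78 + 81\right) \left(\frac{7}{3} - \frac{5}{3}\right) = 159 \left(\frac{7}{3} - \frac{5}{3}\right) = 159 \cdot \frac{2}{3} = 106$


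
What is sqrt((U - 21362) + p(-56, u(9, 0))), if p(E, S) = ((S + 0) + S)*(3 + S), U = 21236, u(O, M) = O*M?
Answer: 3*I*sqrt(14) ≈ 11.225*I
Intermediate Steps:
u(O, M) = M*O
p(E, S) = 2*S*(3 + S) (p(E, S) = (S + S)*(3 + S) = (2*S)*(3 + S) = 2*S*(3 + S))
sqrt((U - 21362) + p(-56, u(9, 0))) = sqrt((21236 - 21362) + 2*(0*9)*(3 + 0*9)) = sqrt(-126 + 2*0*(3 + 0)) = sqrt(-126 + 2*0*3) = sqrt(-126 + 0) = sqrt(-126) = 3*I*sqrt(14)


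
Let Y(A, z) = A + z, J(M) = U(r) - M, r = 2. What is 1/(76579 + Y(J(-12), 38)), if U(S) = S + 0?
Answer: 1/76631 ≈ 1.3050e-5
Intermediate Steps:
U(S) = S
J(M) = 2 - M
1/(76579 + Y(J(-12), 38)) = 1/(76579 + ((2 - 1*(-12)) + 38)) = 1/(76579 + ((2 + 12) + 38)) = 1/(76579 + (14 + 38)) = 1/(76579 + 52) = 1/76631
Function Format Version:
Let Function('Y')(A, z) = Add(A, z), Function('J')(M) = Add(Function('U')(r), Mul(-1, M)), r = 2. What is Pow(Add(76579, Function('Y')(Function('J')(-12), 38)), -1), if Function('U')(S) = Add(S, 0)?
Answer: Rational(1, 76631) ≈ 1.3050e-5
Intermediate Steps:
Function('U')(S) = S
Function('J')(M) = Add(2, Mul(-1, M))
Pow(Add(76579, Function('Y')(Function('J')(-12), 38)), -1) = Pow(Add(76579, Add(Add(2, Mul(-1, -12)), 38)), -1) = Pow(Add(76579, Add(Add(2, 12), 38)), -1) = Pow(Add(76579, Add(14, 38)), -1) = Pow(Add(76579, 52), -1) = Pow(76631, -1) = Rational(1, 76631)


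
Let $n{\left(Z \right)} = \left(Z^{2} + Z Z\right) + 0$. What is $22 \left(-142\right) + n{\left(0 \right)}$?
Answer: $-3124$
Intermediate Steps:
$n{\left(Z \right)} = 2 Z^{2}$ ($n{\left(Z \right)} = \left(Z^{2} + Z^{2}\right) + 0 = 2 Z^{2} + 0 = 2 Z^{2}$)
$22 \left(-142\right) + n{\left(0 \right)} = 22 \left(-142\right) + 2 \cdot 0^{2} = -3124 + 2 \cdot 0 = -3124 + 0 = -3124$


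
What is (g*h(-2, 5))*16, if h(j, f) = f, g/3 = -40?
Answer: -9600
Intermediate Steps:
g = -120 (g = 3*(-40) = -120)
(g*h(-2, 5))*16 = -120*5*16 = -600*16 = -9600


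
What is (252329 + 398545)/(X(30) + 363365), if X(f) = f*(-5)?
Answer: 650874/363215 ≈ 1.7920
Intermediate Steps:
X(f) = -5*f
(252329 + 398545)/(X(30) + 363365) = (252329 + 398545)/(-5*30 + 363365) = 650874/(-150 + 363365) = 650874/363215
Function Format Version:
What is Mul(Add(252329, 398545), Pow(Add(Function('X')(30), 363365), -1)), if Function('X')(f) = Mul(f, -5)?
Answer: Rational(650874, 363215) ≈ 1.7920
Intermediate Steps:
Function('X')(f) = Mul(-5, f)
Mul(Add(252329, 398545), Pow(Add(Function('X')(30), 363365), -1)) = Mul(Add(252329, 398545), Pow(Add(Mul(-5, 30), 363365), -1)) = Mul(650874, Pow(Add(-150, 363365), -1)) = Mul(650874, Pow(363215, -1)) = Mul(650874, Rational(1, 363215)) = Rational(650874, 363215)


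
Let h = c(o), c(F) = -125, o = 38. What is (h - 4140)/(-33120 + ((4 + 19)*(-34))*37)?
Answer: 4265/62054 ≈ 0.068730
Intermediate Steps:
h = -125
(h - 4140)/(-33120 + ((4 + 19)*(-34))*37) = (-125 - 4140)/(-33120 + ((4 + 19)*(-34))*37) = -4265/(-33120 + (23*(-34))*37) = -4265/(-33120 - 782*37) = -4265/(-33120 - 28934) = -4265/(-62054) = -4265*(-1/62054) = 4265/62054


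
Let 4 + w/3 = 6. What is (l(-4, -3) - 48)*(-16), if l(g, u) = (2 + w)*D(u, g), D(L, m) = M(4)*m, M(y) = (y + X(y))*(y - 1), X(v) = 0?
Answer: 6912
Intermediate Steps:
w = 6 (w = -12 + 3*6 = -12 + 18 = 6)
M(y) = y*(-1 + y) (M(y) = (y + 0)*(y - 1) = y*(-1 + y))
D(L, m) = 12*m (D(L, m) = (4*(-1 + 4))*m = (4*3)*m = 12*m)
l(g, u) = 96*g (l(g, u) = (2 + 6)*(12*g) = 8*(12*g) = 96*g)
(l(-4, -3) - 48)*(-16) = (96*(-4) - 48)*(-16) = (-384 - 48)*(-16) = -432*(-16) = 6912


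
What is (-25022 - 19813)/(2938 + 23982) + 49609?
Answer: 267085889/5384 ≈ 49607.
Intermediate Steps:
(-25022 - 19813)/(2938 + 23982) + 49609 = -44835/26920 + 49609 = -44835*1/26920 + 49609 = -8967/5384 + 49609 = 267085889/5384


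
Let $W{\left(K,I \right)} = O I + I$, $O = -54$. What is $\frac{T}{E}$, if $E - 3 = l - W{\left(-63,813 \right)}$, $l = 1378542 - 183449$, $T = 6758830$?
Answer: $\frac{103982}{19049} \approx 5.4587$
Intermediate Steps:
$W{\left(K,I \right)} = - 53 I$ ($W{\left(K,I \right)} = - 54 I + I = - 53 I$)
$l = 1195093$ ($l = 1378542 - 183449 = 1195093$)
$E = 1238185$ ($E = 3 + \left(1195093 - \left(-53\right) 813\right) = 3 + \left(1195093 - -43089\right) = 3 + \left(1195093 + 43089\right) = 3 + 1238182 = 1238185$)
$\frac{T}{E} = \frac{6758830}{1238185} = 6758830 \cdot \frac{1}{1238185} = \frac{103982}{19049}$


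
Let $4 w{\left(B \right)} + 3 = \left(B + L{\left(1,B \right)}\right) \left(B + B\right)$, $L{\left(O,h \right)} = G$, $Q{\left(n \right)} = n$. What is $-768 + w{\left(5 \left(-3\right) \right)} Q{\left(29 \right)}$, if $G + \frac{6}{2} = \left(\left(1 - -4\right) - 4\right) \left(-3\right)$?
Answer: $\frac{15111}{4} \approx 3777.8$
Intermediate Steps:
$G = -6$ ($G = -3 + \left(\left(1 - -4\right) - 4\right) \left(-3\right) = -3 + \left(\left(1 + 4\right) - 4\right) \left(-3\right) = -3 + \left(5 - 4\right) \left(-3\right) = -3 + 1 \left(-3\right) = -3 - 3 = -6$)
$L{\left(O,h \right)} = -6$
$w{\left(B \right)} = - \frac{3}{4} + \frac{B \left(-6 + B\right)}{2}$ ($w{\left(B \right)} = - \frac{3}{4} + \frac{\left(B - 6\right) \left(B + B\right)}{4} = - \frac{3}{4} + \frac{\left(-6 + B\right) 2 B}{4} = - \frac{3}{4} + \frac{2 B \left(-6 + B\right)}{4} = - \frac{3}{4} + \frac{B \left(-6 + B\right)}{2}$)
$-768 + w{\left(5 \left(-3\right) \right)} Q{\left(29 \right)} = -768 + \left(- \frac{3}{4} + \frac{\left(5 \left(-3\right)\right)^{2}}{2} - 3 \cdot 5 \left(-3\right)\right) 29 = -768 + \left(- \frac{3}{4} + \frac{\left(-15\right)^{2}}{2} - -45\right) 29 = -768 + \left(- \frac{3}{4} + \frac{1}{2} \cdot 225 + 45\right) 29 = -768 + \left(- \frac{3}{4} + \frac{225}{2} + 45\right) 29 = -768 + \frac{627}{4} \cdot 29 = -768 + \frac{18183}{4} = \frac{15111}{4}$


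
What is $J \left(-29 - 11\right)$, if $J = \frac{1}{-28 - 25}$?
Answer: $\frac{40}{53} \approx 0.75472$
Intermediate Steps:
$J = - \frac{1}{53}$ ($J = \frac{1}{-53} = - \frac{1}{53} \approx -0.018868$)
$J \left(-29 - 11\right) = - \frac{-29 - 11}{53} = \left(- \frac{1}{53}\right) \left(-40\right) = \frac{40}{53}$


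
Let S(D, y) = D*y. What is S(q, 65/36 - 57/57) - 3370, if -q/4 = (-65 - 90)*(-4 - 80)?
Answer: -135970/3 ≈ -45323.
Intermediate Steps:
q = -52080 (q = -4*(-65 - 90)*(-4 - 80) = -(-620)*(-84) = -4*13020 = -52080)
S(q, 65/36 - 57/57) - 3370 = -52080*(65/36 - 57/57) - 3370 = -52080*(65*(1/36) - 57*1/57) - 3370 = -52080*(65/36 - 1) - 3370 = -52080*29/36 - 3370 = -125860/3 - 3370 = -135970/3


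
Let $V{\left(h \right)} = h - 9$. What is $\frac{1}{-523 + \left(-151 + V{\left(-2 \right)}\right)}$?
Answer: $- \frac{1}{685} \approx -0.0014599$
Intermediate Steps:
$V{\left(h \right)} = -9 + h$
$\frac{1}{-523 + \left(-151 + V{\left(-2 \right)}\right)} = \frac{1}{-523 - 162} = \frac{1}{-685} = - \frac{1}{685}$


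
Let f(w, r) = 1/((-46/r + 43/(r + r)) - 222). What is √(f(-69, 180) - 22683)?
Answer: I*√145058742907203/79969 ≈ 150.61*I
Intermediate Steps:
f(w, r) = 1/(-222 - 49/(2*r)) (f(w, r) = 1/((-46/r + 43/((2*r))) - 222) = 1/((-46/r + 43*(1/(2*r))) - 222) = 1/((-46/r + 43/(2*r)) - 222) = 1/(-49/(2*r) - 222) = 1/(-222 - 49/(2*r)))
√(f(-69, 180) - 22683) = √(-2*180/(49 + 444*180) - 22683) = √(-2*180/(49 + 79920) - 22683) = √(-2*180/79969 - 22683) = √(-2*180*1/79969 - 22683) = √(-360/79969 - 22683) = √(-1813937187/79969) = I*√145058742907203/79969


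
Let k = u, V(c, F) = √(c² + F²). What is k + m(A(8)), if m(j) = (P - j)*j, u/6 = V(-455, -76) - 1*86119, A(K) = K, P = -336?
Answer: -519466 + 6*√212801 ≈ -5.1670e+5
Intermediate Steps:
V(c, F) = √(F² + c²)
u = -516714 + 6*√212801 (u = 6*(√((-76)² + (-455)²) - 1*86119) = 6*(√(5776 + 207025) - 86119) = 6*(√212801 - 86119) = 6*(-86119 + √212801) = -516714 + 6*√212801 ≈ -5.1395e+5)
k = -516714 + 6*√212801 ≈ -5.1395e+5
m(j) = j*(-336 - j) (m(j) = (-336 - j)*j = j*(-336 - j))
k + m(A(8)) = (-516714 + 6*√212801) - 1*8*(336 + 8) = (-516714 + 6*√212801) - 1*8*344 = (-516714 + 6*√212801) - 2752 = -519466 + 6*√212801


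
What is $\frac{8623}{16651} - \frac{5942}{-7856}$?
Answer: $\frac{83341265}{65405128} \approx 1.2742$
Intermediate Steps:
$\frac{8623}{16651} - \frac{5942}{-7856} = 8623 \cdot \frac{1}{16651} - - \frac{2971}{3928} = \frac{8623}{16651} + \frac{2971}{3928} = \frac{83341265}{65405128}$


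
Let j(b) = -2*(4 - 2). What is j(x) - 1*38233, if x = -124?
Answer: -38237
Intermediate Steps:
j(b) = -4 (j(b) = -2*2 = -4)
j(x) - 1*38233 = -4 - 1*38233 = -4 - 38233 = -38237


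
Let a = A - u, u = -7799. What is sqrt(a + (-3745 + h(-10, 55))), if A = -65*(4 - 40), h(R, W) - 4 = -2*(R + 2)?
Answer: sqrt(6414) ≈ 80.087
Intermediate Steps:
h(R, W) = -2*R (h(R, W) = 4 - 2*(R + 2) = 4 - 2*(2 + R) = 4 + (-4 - 2*R) = -2*R)
A = 2340 (A = -65*(-36) = 2340)
a = 10139 (a = 2340 - 1*(-7799) = 2340 + 7799 = 10139)
sqrt(a + (-3745 + h(-10, 55))) = sqrt(10139 + (-3745 - 2*(-10))) = sqrt(10139 + (-3745 + 20)) = sqrt(10139 - 3725) = sqrt(6414)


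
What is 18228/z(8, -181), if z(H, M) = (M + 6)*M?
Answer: 2604/4525 ≈ 0.57547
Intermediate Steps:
z(H, M) = M*(6 + M) (z(H, M) = (6 + M)*M = M*(6 + M))
18228/z(8, -181) = 18228/((-181*(6 - 181))) = 18228/((-181*(-175))) = 18228/31675 = 18228*(1/31675) = 2604/4525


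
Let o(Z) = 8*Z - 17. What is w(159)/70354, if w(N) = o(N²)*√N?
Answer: 202231*√159/70354 ≈ 36.246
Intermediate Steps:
o(Z) = -17 + 8*Z
w(N) = √N*(-17 + 8*N²) (w(N) = (-17 + 8*N²)*√N = √N*(-17 + 8*N²))
w(159)/70354 = (√159*(-17 + 8*159²))/70354 = (√159*(-17 + 8*25281))*(1/70354) = (√159*(-17 + 202248))*(1/70354) = (√159*202231)*(1/70354) = (202231*√159)*(1/70354) = 202231*√159/70354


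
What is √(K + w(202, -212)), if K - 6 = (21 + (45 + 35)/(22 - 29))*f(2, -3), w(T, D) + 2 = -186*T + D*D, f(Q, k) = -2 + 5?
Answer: √362831/7 ≈ 86.051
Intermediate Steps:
f(Q, k) = 3
w(T, D) = -2 + D² - 186*T (w(T, D) = -2 + (-186*T + D*D) = -2 + (-186*T + D²) = -2 + (D² - 186*T) = -2 + D² - 186*T)
K = 243/7 (K = 6 + (21 + (45 + 35)/(22 - 29))*3 = 6 + (21 + 80/(-7))*3 = 6 + (21 + 80*(-⅐))*3 = 6 + (21 - 80/7)*3 = 6 + (67/7)*3 = 6 + 201/7 = 243/7 ≈ 34.714)
√(K + w(202, -212)) = √(243/7 + (-2 + (-212)² - 186*202)) = √(243/7 + (-2 + 44944 - 37572)) = √(243/7 + 7370) = √(51833/7) = √362831/7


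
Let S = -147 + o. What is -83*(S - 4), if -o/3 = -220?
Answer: -42247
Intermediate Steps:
o = 660 (o = -3*(-220) = 660)
S = 513 (S = -147 + 660 = 513)
-83*(S - 4) = -83*(513 - 4) = -83*509 = -42247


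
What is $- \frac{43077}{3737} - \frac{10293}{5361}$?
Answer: $- \frac{89800246}{6678019} \approx -13.447$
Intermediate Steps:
$- \frac{43077}{3737} - \frac{10293}{5361} = \left(-43077\right) \frac{1}{3737} - \frac{3431}{1787} = - \frac{43077}{3737} - \frac{3431}{1787} = - \frac{89800246}{6678019}$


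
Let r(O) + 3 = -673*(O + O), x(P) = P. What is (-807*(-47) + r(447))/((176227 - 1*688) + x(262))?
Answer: -563736/175801 ≈ -3.2067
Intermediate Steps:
r(O) = -3 - 1346*O (r(O) = -3 - 673*(O + O) = -3 - 1346*O)
(-807*(-47) + r(447))/((176227 - 1*688) + x(262)) = (-807*(-47) + (-3 - 1346*447))/((176227 - 1*688) + 262) = (37929 + (-3 - 601662))/((176227 - 688) + 262) = (37929 - 601665)/(175539 + 262) = -563736/175801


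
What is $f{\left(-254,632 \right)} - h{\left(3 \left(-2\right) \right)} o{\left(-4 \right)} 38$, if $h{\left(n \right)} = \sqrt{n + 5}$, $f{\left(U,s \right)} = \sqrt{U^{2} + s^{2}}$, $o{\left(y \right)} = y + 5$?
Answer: $- 38 i + 2 \sqrt{115985} \approx 681.13 - 38.0 i$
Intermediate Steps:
$o{\left(y \right)} = 5 + y$
$h{\left(n \right)} = \sqrt{5 + n}$
$f{\left(-254,632 \right)} - h{\left(3 \left(-2\right) \right)} o{\left(-4 \right)} 38 = \sqrt{\left(-254\right)^{2} + 632^{2}} - \sqrt{5 + 3 \left(-2\right)} \left(5 - 4\right) 38 = \sqrt{64516 + 399424} - \sqrt{5 - 6} \cdot 1 \cdot 38 = \sqrt{463940} - \sqrt{-1} \cdot 1 \cdot 38 = 2 \sqrt{115985} - i 1 \cdot 38 = 2 \sqrt{115985} - i 38 = 2 \sqrt{115985} - 38 i = - 38 i + 2 \sqrt{115985}$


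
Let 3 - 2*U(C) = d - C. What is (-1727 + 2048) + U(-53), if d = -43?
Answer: 635/2 ≈ 317.50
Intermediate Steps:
U(C) = 23 + C/2 (U(C) = 3/2 - (-43 - C)/2 = 3/2 + (43/2 + C/2) = 23 + C/2)
(-1727 + 2048) + U(-53) = (-1727 + 2048) + (23 + (½)*(-53)) = 321 + (23 - 53/2) = 321 - 7/2 = 635/2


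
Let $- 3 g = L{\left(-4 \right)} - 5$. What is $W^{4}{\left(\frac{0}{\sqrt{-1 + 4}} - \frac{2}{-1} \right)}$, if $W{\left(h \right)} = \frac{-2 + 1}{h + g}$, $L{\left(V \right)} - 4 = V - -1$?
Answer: $\frac{81}{10000} \approx 0.0081$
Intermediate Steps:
$L{\left(V \right)} = 5 + V$ ($L{\left(V \right)} = 4 + \left(V - -1\right) = 4 + \left(V + 1\right) = 4 + \left(1 + V\right) = 5 + V$)
$g = \frac{4}{3}$ ($g = - \frac{\left(5 - 4\right) - 5}{3} = - \frac{1 - 5}{3} = \left(- \frac{1}{3}\right) \left(-4\right) = \frac{4}{3} \approx 1.3333$)
$W{\left(h \right)} = - \frac{1}{\frac{4}{3} + h}$ ($W{\left(h \right)} = \frac{-2 + 1}{h + \frac{4}{3}} = - \frac{1}{\frac{4}{3} + h}$)
$W^{4}{\left(\frac{0}{\sqrt{-1 + 4}} - \frac{2}{-1} \right)} = \left(- \frac{3}{4 + 3 \left(\frac{0}{\sqrt{-1 + 4}} - \frac{2}{-1}\right)}\right)^{4} = \left(- \frac{3}{4 + 3 \left(\frac{0}{\sqrt{3}} - -2\right)}\right)^{4} = \left(- \frac{3}{4 + 3 \left(0 \frac{\sqrt{3}}{3} + 2\right)}\right)^{4} = \left(- \frac{3}{4 + 3 \left(0 + 2\right)}\right)^{4} = \left(- \frac{3}{4 + 3 \cdot 2}\right)^{4} = \left(- \frac{3}{4 + 6}\right)^{4} = \left(- \frac{3}{10}\right)^{4} = \frac{81}{10000}$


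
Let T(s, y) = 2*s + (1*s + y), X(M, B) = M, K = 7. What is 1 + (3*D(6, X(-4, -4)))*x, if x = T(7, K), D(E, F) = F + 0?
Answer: -335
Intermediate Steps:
D(E, F) = F
T(s, y) = y + 3*s (T(s, y) = 2*s + (s + y) = y + 3*s)
x = 28 (x = 7 + 3*7 = 7 + 21 = 28)
1 + (3*D(6, X(-4, -4)))*x = 1 + (3*(-4))*28 = 1 - 12*28 = 1 - 336 = -335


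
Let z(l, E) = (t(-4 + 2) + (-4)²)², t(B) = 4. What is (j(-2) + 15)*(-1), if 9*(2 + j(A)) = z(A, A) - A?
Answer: -173/3 ≈ -57.667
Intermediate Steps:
z(l, E) = 400 (z(l, E) = (4 + (-4)²)² = (4 + 16)² = 20² = 400)
j(A) = 382/9 - A/9 (j(A) = -2 + (400 - A)/9 = -2 + (400/9 - A/9) = 382/9 - A/9)
(j(-2) + 15)*(-1) = ((382/9 - ⅑*(-2)) + 15)*(-1) = ((382/9 + 2/9) + 15)*(-1) = (128/3 + 15)*(-1) = (173/3)*(-1) = -173/3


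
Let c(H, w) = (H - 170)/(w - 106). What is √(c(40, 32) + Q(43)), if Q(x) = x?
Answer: 6*√1702/37 ≈ 6.6900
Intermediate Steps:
c(H, w) = (-170 + H)/(-106 + w)
√(c(40, 32) + Q(43)) = √((-170 + 40)/(-106 + 32) + 43) = √(-130/(-74) + 43) = √(-1/74*(-130) + 43) = √(65/37 + 43) = √(1656/37) = 6*√1702/37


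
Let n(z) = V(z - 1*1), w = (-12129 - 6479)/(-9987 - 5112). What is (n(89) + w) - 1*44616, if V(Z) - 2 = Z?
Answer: -672279466/15099 ≈ -44525.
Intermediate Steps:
V(Z) = 2 + Z
w = 18608/15099 (w = -18608/(-15099) = -18608*(-1/15099) = 18608/15099 ≈ 1.2324)
n(z) = 1 + z (n(z) = 2 + (z - 1*1) = 2 + (z - 1) = 2 + (-1 + z) = 1 + z)
(n(89) + w) - 1*44616 = ((1 + 89) + 18608/15099) - 1*44616 = (90 + 18608/15099) - 44616 = 1377518/15099 - 44616 = -672279466/15099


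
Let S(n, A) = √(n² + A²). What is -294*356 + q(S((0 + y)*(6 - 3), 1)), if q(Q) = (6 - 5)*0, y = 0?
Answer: -104664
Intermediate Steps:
S(n, A) = √(A² + n²)
q(Q) = 0 (q(Q) = 1*0 = 0)
-294*356 + q(S((0 + y)*(6 - 3), 1)) = -294*356 + 0 = -104664 + 0 = -104664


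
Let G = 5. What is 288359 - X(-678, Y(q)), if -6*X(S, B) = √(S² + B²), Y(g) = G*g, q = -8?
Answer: 288359 + √115321/3 ≈ 2.8847e+5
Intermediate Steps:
Y(g) = 5*g
X(S, B) = -√(B² + S²)/6 (X(S, B) = -√(S² + B²)/6 = -√(B² + S²)/6)
288359 - X(-678, Y(q)) = 288359 - (-1)*√((5*(-8))² + (-678)²)/6 = 288359 - (-1)*√((-40)² + 459684)/6 = 288359 - (-1)*√(1600 + 459684)/6 = 288359 - (-1)*√461284/6 = 288359 - (-1)*2*√115321/6 = 288359 - (-1)*√115321/3 = 288359 + √115321/3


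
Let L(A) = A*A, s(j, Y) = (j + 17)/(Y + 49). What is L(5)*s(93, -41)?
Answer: 1375/4 ≈ 343.75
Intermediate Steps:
s(j, Y) = (17 + j)/(49 + Y)
L(A) = A²
L(5)*s(93, -41) = 5²*((17 + 93)/(49 - 41)) = 25*(110/8) = 25*((⅛)*110) = 25*(55/4) = 1375/4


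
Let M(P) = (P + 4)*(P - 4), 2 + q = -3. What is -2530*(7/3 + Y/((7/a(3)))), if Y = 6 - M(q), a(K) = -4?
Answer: -215050/21 ≈ -10240.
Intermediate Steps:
q = -5 (q = -2 - 3 = -5)
M(P) = (-4 + P)*(4 + P) (M(P) = (4 + P)*(-4 + P) = (-4 + P)*(4 + P))
Y = -3 (Y = 6 - (-16 + (-5)²) = 6 - (-16 + 25) = 6 - 1*9 = 6 - 9 = -3)
-2530*(7/3 + Y/((7/a(3)))) = -2530*(7/3 - 3/(7/(-4))) = -2530*(7*(⅓) - 3/(7*(-¼))) = -2530*(7/3 - 3/(-7/4)) = -2530*(7/3 - 3*(-4/7)) = -2530*(7/3 + 12/7) = -2530*85/21 = -215050/21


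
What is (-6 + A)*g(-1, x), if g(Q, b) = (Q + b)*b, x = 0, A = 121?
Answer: 0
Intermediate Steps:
g(Q, b) = b*(Q + b)
(-6 + A)*g(-1, x) = (-6 + 121)*(0*(-1 + 0)) = 115*(0*(-1)) = 115*0 = 0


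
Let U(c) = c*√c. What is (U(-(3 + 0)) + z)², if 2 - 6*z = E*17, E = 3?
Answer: 1429/36 + 49*I*√3 ≈ 39.694 + 84.87*I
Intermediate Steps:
U(c) = c^(3/2)
z = -49/6 (z = ⅓ - 17/2 = -49/6 ≈ -8.1667)
(U(-(3 + 0)) + z)² = ((-(3 + 0))^(3/2) - 49/6)² = ((-1*3)^(3/2) - 49/6)² = ((-3)^(3/2) - 49/6)² = (-3*I*√3 - 49/6)² = (-49/6 - 3*I*√3)²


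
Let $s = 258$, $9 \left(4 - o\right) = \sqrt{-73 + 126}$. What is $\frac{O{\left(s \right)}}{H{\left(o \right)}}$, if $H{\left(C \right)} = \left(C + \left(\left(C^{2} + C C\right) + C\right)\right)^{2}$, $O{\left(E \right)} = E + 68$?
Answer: $\frac{1682587824633}{6008361830416} + \frac{144923429259 \sqrt{53}}{6008361830416} \approx 0.45564$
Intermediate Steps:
$o = 4 - \frac{\sqrt{53}}{9}$ ($o = 4 - \frac{\sqrt{-73 + 126}}{9} = 4 - \frac{\sqrt{53}}{9} \approx 3.1911$)
$O{\left(E \right)} = 68 + E$
$H{\left(C \right)} = \left(2 C + 2 C^{2}\right)^{2}$ ($H{\left(C \right)} = \left(C + \left(\left(C^{2} + C^{2}\right) + C\right)\right)^{2} = \left(C + \left(2 C^{2} + C\right)\right)^{2} = \left(C + \left(C + 2 C^{2}\right)\right)^{2} = \left(2 C + 2 C^{2}\right)^{2}$)
$\frac{O{\left(s \right)}}{H{\left(o \right)}} = \frac{68 + 258}{4 \left(4 - \frac{\sqrt{53}}{9}\right)^{2} \left(1 + \left(4 - \frac{\sqrt{53}}{9}\right)\right)^{2}} = \frac{326}{4 \left(4 - \frac{\sqrt{53}}{9}\right)^{2} \left(5 - \frac{\sqrt{53}}{9}\right)^{2}} = 326 \frac{1}{4 \left(4 - \frac{\sqrt{53}}{9}\right)^{2} \left(5 - \frac{\sqrt{53}}{9}\right)^{2}} = \frac{163}{2 \left(4 - \frac{\sqrt{53}}{9}\right)^{2} \left(5 - \frac{\sqrt{53}}{9}\right)^{2}}$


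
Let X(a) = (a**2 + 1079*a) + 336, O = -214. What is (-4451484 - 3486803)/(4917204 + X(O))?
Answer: -7938287/4732430 ≈ -1.6774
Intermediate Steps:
X(a) = 336 + a**2 + 1079*a
(-4451484 - 3486803)/(4917204 + X(O)) = (-4451484 - 3486803)/(4917204 + (336 + (-214)**2 + 1079*(-214))) = -7938287/(4917204 + (336 + 45796 - 230906)) = -7938287/(4917204 - 184774) = -7938287/4732430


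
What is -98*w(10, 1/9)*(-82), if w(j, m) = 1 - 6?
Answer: -40180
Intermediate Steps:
w(j, m) = -5
-98*w(10, 1/9)*(-82) = -98*(-5)*(-82) = 490*(-82) = -40180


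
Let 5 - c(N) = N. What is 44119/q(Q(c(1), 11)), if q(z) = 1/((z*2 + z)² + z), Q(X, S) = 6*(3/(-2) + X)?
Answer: 90002760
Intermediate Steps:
c(N) = 5 - N
Q(X, S) = -9 + 6*X (Q(X, S) = 6*(3*(-½) + X) = 6*(-3/2 + X) = -9 + 6*X)
q(z) = 1/(z + 9*z²) (q(z) = 1/((2*z + z)² + z) = 1/((3*z)² + z) = 1/(9*z² + z) = 1/(z + 9*z²))
44119/q(Q(c(1), 11)) = 44119/((1/((-9 + 6*(5 - 1*1))*(1 + 9*(-9 + 6*(5 - 1*1)))))) = 44119/((1/((-9 + 6*(5 - 1))*(1 + 9*(-9 + 6*(5 - 1)))))) = 44119/((1/((-9 + 6*4)*(1 + 9*(-9 + 6*4))))) = 44119/((1/((-9 + 24)*(1 + 9*(-9 + 24))))) = 44119/((1/(15*(1 + 9*15)))) = 44119/((1/(15*(1 + 135)))) = 44119/(((1/15)/136)) = 44119/(((1/15)*(1/136))) = 44119/(1/2040) = 44119*2040 = 90002760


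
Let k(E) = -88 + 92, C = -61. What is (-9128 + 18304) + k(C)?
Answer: 9180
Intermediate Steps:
k(E) = 4
(-9128 + 18304) + k(C) = (-9128 + 18304) + 4 = 9176 + 4 = 9180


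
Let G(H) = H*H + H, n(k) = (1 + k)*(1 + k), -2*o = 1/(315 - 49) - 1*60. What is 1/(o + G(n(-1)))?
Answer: 532/15959 ≈ 0.033335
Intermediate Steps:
o = 15959/532 (o = -(1/(315 - 49) - 1*60)/2 = -(1/266 - 60)/2 = -½*(-15959/266) = 15959/532 ≈ 29.998)
n(k) = (1 + k)²
G(H) = H + H² (G(H) = H² + H = H + H²)
1/(o + G(n(-1))) = 1/(15959/532 + (1 - 1)²*(1 + (1 - 1)²)) = 1/(15959/532 + 0²*(1 + 0²)) = 1/(15959/532 + 0*(1 + 0)) = 1/(15959/532 + 0*1) = 1/(15959/532 + 0) = 1/(15959/532) = 532/15959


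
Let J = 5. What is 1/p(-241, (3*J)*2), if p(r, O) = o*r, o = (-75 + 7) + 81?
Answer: -1/3133 ≈ -0.00031918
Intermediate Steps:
o = 13 (o = -68 + 81 = 13)
p(r, O) = 13*r
1/p(-241, (3*J)*2) = 1/(13*(-241)) = 1/(-3133) = -1/3133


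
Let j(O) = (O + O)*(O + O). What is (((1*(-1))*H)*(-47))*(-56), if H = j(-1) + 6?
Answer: -26320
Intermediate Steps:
j(O) = 4*O² (j(O) = (2*O)*(2*O) = 4*O²)
H = 10 (H = 4*(-1)² + 6 = 4*1 + 6 = 4 + 6 = 10)
(((1*(-1))*H)*(-47))*(-56) = (((1*(-1))*10)*(-47))*(-56) = (-1*10*(-47))*(-56) = -10*(-47)*(-56) = 470*(-56) = -26320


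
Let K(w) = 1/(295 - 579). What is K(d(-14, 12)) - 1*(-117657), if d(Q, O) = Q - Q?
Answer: 33414587/284 ≈ 1.1766e+5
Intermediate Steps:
d(Q, O) = 0
K(w) = -1/284 (K(w) = 1/(-284) = -1/284)
K(d(-14, 12)) - 1*(-117657) = -1/284 - 1*(-117657) = -1/284 + 117657 = 33414587/284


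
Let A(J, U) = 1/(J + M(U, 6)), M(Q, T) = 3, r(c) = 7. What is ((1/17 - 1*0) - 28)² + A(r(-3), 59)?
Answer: 2256539/2890 ≈ 780.81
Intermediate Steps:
A(J, U) = 1/(3 + J) (A(J, U) = 1/(J + 3) = 1/(3 + J))
((1/17 - 1*0) - 28)² + A(r(-3), 59) = ((1/17 - 1*0) - 28)² + 1/(3 + 7) = ((1/17 + 0) - 28)² + 1/10 = (1/17 - 28)² + ⅒ = (-475/17)² + ⅒ = 225625/289 + ⅒ = 2256539/2890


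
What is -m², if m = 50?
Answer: -2500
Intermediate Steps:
-m² = -1*50² = -1*2500 = -2500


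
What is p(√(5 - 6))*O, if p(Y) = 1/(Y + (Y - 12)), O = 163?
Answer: -489/37 - 163*I/74 ≈ -13.216 - 2.2027*I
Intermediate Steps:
p(Y) = 1/(-12 + 2*Y) (p(Y) = 1/(Y + (-12 + Y)) = 1/(-12 + 2*Y))
p(√(5 - 6))*O = (1/(2*(-6 + √(5 - 6))))*163 = (1/(2*(-6 + √(-1))))*163 = (1/(2*(-6 + I)))*163 = (((-6 - I)/37)/2)*163 = ((-6 - I)/74)*163 = 163*(-6 - I)/74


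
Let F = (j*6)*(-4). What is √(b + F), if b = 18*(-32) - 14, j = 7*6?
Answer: I*√1598 ≈ 39.975*I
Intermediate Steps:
j = 42
b = -590 (b = -576 - 14 = -590)
F = -1008 (F = (42*6)*(-4) = 252*(-4) = -1008)
√(b + F) = √(-590 - 1008) = √(-1598) = I*√1598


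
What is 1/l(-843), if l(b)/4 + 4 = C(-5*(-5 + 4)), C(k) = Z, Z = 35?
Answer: 1/124 ≈ 0.0080645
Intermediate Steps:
C(k) = 35
l(b) = 124 (l(b) = -16 + 4*35 = -16 + 140 = 124)
1/l(-843) = 1/124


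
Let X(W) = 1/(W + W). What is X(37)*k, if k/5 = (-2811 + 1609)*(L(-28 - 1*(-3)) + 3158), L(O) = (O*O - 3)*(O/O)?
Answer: -11358900/37 ≈ -3.0700e+5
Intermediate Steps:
X(W) = 1/(2*W)
L(O) = -3 + O² (L(O) = (O² - 3)*1 = (-3 + O²)*1 = -3 + O²)
k = -22717800 (k = 5*((-2811 + 1609)*((-3 + (-28 - 1*(-3))²) + 3158)) = 5*(-1202*((-3 + (-28 + 3)²) + 3158)) = 5*(-1202*((-3 + (-25)²) + 3158)) = 5*(-1202*((-3 + 625) + 3158)) = 5*(-1202*(622 + 3158)) = 5*(-1202*3780) = 5*(-4543560) = -22717800)
X(37)*k = ((½)/37)*(-22717800) = ((½)*(1/37))*(-22717800) = (1/74)*(-22717800) = -11358900/37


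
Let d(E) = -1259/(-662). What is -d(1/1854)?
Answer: -1259/662 ≈ -1.9018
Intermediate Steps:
d(E) = 1259/662 (d(E) = -1259*(-1/662) = 1259/662)
-d(1/1854) = -1*1259/662 = -1259/662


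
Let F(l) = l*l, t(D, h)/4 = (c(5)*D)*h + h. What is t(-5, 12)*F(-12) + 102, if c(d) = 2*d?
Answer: -338586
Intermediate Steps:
t(D, h) = 4*h + 40*D*h (t(D, h) = 4*(((2*5)*D)*h + h) = 4*((10*D)*h + h) = 4*(10*D*h + h) = 4*(h + 10*D*h) = 4*h + 40*D*h)
F(l) = l**2
t(-5, 12)*F(-12) + 102 = (4*12*(1 + 10*(-5)))*(-12)**2 + 102 = (4*12*(1 - 50))*144 + 102 = (4*12*(-49))*144 + 102 = -2352*144 + 102 = -338688 + 102 = -338586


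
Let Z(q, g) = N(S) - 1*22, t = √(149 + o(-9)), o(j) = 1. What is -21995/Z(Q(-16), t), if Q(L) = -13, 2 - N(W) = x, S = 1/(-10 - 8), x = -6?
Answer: 21995/14 ≈ 1571.1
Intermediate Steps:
S = -1/18 (S = 1/(-18) = -1/18 ≈ -0.055556)
N(W) = 8 (N(W) = 2 - 1*(-6) = 2 + 6 = 8)
t = 5*√6 (t = √(149 + 1) = √150 = 5*√6 ≈ 12.247)
Z(q, g) = -14 (Z(q, g) = 8 - 1*22 = 8 - 22 = -14)
-21995/Z(Q(-16), t) = -21995/(-14) = -21995*(-1/14) = 21995/14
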